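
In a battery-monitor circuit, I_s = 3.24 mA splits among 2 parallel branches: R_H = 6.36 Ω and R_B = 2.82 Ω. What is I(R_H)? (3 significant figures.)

I ≈ 0.995 mA

Two-branch current divider: I_k = I_s · R_other/(R_1 + R_2).
So I = 3.24 × 2.82/9.180 = 0.9953 mA.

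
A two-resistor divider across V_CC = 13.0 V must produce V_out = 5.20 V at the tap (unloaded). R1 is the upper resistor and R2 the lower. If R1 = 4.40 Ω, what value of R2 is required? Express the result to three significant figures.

R2 ≈ 2.93 Ω

Required fraction k = V_out/V_CC = 0.4000.
Rearranging, R2 = R1·k/(1−k) = 4.40 × 0.6667 = 2.933 Ω.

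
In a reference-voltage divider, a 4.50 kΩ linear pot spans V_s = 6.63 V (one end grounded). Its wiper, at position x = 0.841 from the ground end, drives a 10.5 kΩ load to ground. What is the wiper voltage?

Split the track: R_lower = x·R_p = 3.784 kΩ, R_upper = (1−x)·R_p = 0.7155 kΩ.
R_L loads the lower segment: effective lower R = 2.782 kΩ.
Loaded-divider output: V_out = 6.63 × 0.7954 = 5.274 V.

V_out ≈ 5.27 V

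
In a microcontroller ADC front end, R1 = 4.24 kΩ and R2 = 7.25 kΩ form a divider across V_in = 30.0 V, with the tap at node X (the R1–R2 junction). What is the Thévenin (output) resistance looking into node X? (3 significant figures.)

Looking into X with the source shorted: R_th = R1·R2/(R1+R2) = 4.240 × 7.25/11.49 = 2.675 kΩ.

R_th ≈ 2.68 kΩ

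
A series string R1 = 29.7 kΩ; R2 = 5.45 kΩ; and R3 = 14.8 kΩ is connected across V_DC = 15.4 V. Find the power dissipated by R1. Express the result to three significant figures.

The common current is I = 15.4/49.95 = 0.3083 mA.
V(R1) = I·R = 9.157 V; P = V·I = 9.157 × 0.3083 = 2.823 mW.

P ≈ 2.82 mW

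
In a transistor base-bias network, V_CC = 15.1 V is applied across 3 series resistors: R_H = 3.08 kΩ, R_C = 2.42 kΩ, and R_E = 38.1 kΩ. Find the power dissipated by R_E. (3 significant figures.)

The common current is I = 15.1/43.60 = 0.3463 mA.
P = I²R = 0.1199 × 38.1 = 4.570 mW.

P ≈ 4.57 mW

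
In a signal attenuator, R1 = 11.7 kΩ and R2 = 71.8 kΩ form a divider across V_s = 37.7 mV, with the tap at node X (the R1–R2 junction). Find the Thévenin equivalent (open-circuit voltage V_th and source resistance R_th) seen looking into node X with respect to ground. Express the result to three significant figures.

V_th ≈ 32.4 mV, R_th ≈ 10.1 kΩ

V_th is the unloaded tap voltage: V_s · R2/(R1+R2) = 37.7 × 0.8599 = 32.42 mV.
Looking into X with the source shorted: R_th = R1·R2/(R1+R2) = 11.70 × 71.8/83.50 = 10.06 kΩ.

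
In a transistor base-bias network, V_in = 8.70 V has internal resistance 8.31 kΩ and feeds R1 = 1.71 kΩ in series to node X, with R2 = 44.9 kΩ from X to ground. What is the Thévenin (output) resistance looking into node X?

R1' = 8.31 + 1.71 = 10.02 kΩ (source resistance + R1).
Looking into X with the source shorted: R_th = R1'·R2/(R1'+R2) = 10.02 × 44.9/54.92 = 8.192 kΩ.

R_th ≈ 8.19 kΩ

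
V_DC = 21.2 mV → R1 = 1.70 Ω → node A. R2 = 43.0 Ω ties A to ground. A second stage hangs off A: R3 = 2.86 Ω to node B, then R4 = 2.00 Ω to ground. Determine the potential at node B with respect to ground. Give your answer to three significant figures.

V_B ≈ 6.28 mV

The second stage (R3 + R4 = 4.860 Ω) loads node A in parallel with R2.
R2 ‖ (R3+R4) = 4.366 Ω.
V_A = 21.2 × 4.366/(1.70 + 4.366) = 15.26 mV.
V_B = V_A × 0.4115 = 6.279 mV.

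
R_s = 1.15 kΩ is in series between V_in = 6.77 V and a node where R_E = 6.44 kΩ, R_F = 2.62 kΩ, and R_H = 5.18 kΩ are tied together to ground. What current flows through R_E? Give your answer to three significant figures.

I ≈ 0.571 mA

Parallel bank: R_p = 1/(1/6.44 + 1/2.62 + 1/5.18) = 1.370 kΩ.
V_A by voltage divider: V_A = 6.77 × 1.370/(1.15 + 1.370) = 3.680 V.
I(R_E) = V_A / R_E = 3.680/6.44 = 0.5715 mA.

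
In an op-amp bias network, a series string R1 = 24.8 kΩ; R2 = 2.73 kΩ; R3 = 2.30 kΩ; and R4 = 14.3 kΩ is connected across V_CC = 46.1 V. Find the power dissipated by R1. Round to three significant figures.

The common current is I = 46.1/44.13 = 1.045 mA.
P(R1) = I²·R1 = (1.045)² × 24.8 = 27.06 mW.

P ≈ 27.1 mW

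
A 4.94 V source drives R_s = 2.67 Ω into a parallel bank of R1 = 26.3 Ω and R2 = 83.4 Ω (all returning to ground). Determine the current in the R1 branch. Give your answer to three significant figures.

I ≈ 0.166 A

Parallel bank: R_p = 1/(1/26.3 + 1/83.4) = 19.99 Ω.
V_A = 4.94 × 19.99/22.66 = 4.358 V.
I(R1) = V_A / R1 = 4.358/26.3 = 0.1657 A.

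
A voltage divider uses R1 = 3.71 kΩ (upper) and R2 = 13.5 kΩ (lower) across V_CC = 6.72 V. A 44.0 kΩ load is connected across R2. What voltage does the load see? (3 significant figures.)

V_out ≈ 4.94 V

R2 ‖ R_L = (13.5 × 44.0)/(13.5 + 44.0) = 10.33 kΩ.
Voltage divider with the loaded lower leg: V_out = 6.72 × 10.33/(3.71 + 10.33) = 6.72 × 0.7358 = 4.944 V.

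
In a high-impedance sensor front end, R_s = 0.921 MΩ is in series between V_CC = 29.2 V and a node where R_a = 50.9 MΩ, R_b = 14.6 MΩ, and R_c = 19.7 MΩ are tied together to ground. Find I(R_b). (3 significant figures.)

I ≈ 1.77 µA

Parallel bank: R_p = 1/(1/50.9 + 1/14.6 + 1/19.7) = 7.199 MΩ.
V_A by voltage divider: V_A = 29.2 × 7.199/(0.921 + 7.199) = 25.89 V.
Branch current I = V_A/R_b = 25.89/14.6 = 1.773 µA.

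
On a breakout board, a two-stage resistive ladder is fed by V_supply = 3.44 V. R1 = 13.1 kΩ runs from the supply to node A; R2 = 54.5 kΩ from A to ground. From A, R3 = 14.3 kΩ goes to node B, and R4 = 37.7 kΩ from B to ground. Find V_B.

V_B ≈ 1.67 V

Node A sees R2 in parallel with the series input of stage 2, R3 + R4 = 52.00 kΩ.
Effective lower resistance at A: R2 ‖ 52.00 = 26.61 kΩ.
So V_A = 3.44 × 0.6701 = 2.305 V.
Then the unloaded second divider: V_B = V_A × R4/(R3+R4) = 2.305 × 0.7250 = 1.671 V.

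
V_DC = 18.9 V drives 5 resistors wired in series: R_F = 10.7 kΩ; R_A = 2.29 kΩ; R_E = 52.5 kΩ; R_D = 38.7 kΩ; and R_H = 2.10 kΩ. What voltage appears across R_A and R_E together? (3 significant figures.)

V ≈ 9.74 V

Total series resistance ΣR = 10.7 + 2.29 + 52.5 + 38.7 + 2.10 = 106.3 kΩ.
R_{R_A..R_E} = 2.29 + 52.5 = 54.79 kΩ.
V = V_DC · R/ΣR = 18.9 × 0.5155 = 9.743 V.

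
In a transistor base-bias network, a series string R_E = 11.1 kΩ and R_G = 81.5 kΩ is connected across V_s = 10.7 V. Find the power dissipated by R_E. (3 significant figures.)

Series current I = V_s/ΣR = 10.7/92.60 = 0.1156 mA.
P(R_E) = I²·R_E = (0.1156)² × 11.1 = 0.1482 mW.

P ≈ 0.148 mW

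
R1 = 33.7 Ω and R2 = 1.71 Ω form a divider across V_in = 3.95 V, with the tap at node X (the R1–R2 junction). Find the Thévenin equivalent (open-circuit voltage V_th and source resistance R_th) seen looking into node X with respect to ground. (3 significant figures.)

V_th ≈ 0.191 V, R_th ≈ 1.63 Ω

V_th is the unloaded tap voltage: V_in · R2/(R1+R2) = 3.95 × 0.04829 = 0.1908 V.
Looking into X with the source shorted: R_th = R1·R2/(R1+R2) = 33.70 × 1.71/35.41 = 1.627 Ω.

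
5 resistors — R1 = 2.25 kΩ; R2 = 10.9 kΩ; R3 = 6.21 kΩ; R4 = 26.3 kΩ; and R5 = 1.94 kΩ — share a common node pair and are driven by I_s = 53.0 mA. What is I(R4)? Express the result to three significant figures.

ΣG = 1/2.25 + 1/10.9 + 1/6.21 + 1/26.3 + 1/1.94 = 1.251.
Current divider: I(R4) = I_s · G_k/ΣG = 53.0 × (0.03802/1.251) = 53.0 × 0.03040 = 1.611 mA.

I ≈ 1.61 mA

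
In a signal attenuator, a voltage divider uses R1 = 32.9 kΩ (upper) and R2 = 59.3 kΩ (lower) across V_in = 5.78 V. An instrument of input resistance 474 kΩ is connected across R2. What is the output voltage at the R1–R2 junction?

V_out ≈ 3.56 V

First combine the lower leg with the load: R2 ‖ R_L = 52.71 kΩ.
Then V_out = V_in · R2'/(R1 + R2') = 5.78 × 52.71/85.61 = 3.559 V.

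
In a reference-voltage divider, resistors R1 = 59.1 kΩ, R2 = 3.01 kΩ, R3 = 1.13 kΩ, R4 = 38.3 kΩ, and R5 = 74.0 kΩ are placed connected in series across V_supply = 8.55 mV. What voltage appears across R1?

Series total: ΣR = 59.1 + 3.01 + 1.13 + 38.3 + 74.0 = 175.5 kΩ.
V = V_supply · R/ΣR = 8.55 × 0.3367 = 2.879 mV.

V ≈ 2.88 mV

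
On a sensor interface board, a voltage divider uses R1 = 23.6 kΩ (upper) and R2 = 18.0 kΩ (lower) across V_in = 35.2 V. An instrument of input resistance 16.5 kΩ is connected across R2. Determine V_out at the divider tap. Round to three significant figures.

V_out ≈ 9.41 V

The load sits in parallel with R2, giving an effective lower resistance R2' = R2·R_L/(R2+R_L) = 8.609 kΩ.
Then V_out = V_in · R2'/(R1 + R2') = 35.2 × 8.609/32.21 = 9.408 V.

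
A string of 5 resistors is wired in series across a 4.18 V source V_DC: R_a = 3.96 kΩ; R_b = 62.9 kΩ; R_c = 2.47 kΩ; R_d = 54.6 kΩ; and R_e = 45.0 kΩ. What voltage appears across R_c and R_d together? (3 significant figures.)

V ≈ 1.41 V

ΣR = 3.96 + 62.9 + 2.47 + 54.6 + 45.0 = 168.9 kΩ.
R_{R_c..R_d} = 2.47 + 54.6 = 57.07 kΩ.
By the voltage-divider rule, V = 4.18 × 57.07/168.9 = 1.412 V.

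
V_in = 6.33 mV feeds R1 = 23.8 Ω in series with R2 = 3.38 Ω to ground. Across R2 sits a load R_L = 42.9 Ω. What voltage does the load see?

V_out ≈ 0.736 mV

R2 ‖ R_L = (3.38 × 42.9)/(3.38 + 42.9) = 3.133 Ω.
Voltage divider with the loaded lower leg: V_out = 6.33 × 3.133/(23.8 + 3.133) = 6.33 × 0.1163 = 0.7364 mV.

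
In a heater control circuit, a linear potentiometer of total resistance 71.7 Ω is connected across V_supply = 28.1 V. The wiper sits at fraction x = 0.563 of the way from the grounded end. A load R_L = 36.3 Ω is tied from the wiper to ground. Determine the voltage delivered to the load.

The pot divides into 31.33 Ω above the wiper and 40.37 Ω below.
(x·R_p) ‖ R_L = 19.11 Ω.
Then V_out = V_supply · 19.11/(31.33 + 19.11) = 10.65 V.
(Unloaded: V_out = x·V_supply = 15.8 V.)

V_out ≈ 10.6 V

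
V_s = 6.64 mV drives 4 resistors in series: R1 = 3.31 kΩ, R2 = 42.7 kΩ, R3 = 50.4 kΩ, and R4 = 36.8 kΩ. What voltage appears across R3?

Series total: ΣR = 3.31 + 42.7 + 50.4 + 36.8 = 133.2 kΩ.
V = V_s · R/ΣR = 6.64 × 0.3783 = 2.512 mV.

V ≈ 2.51 mV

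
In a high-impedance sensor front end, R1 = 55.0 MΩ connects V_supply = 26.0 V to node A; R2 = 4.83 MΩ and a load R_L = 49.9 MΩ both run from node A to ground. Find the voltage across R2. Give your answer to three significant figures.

V_out ≈ 1.93 V

The load sits in parallel with R2, giving an effective lower resistance R2' = R2·R_L/(R2+R_L) = 4.404 MΩ.
Now apply the divider: V_out = 26.0 × 0.07413 = 1.927 V.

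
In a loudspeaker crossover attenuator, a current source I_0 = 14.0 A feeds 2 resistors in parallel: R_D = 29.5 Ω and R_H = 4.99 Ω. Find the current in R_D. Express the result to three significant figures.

Two-branch current divider: I_k = I_0 · R_other/(R_1 + R_2).
I(R_D) = 14.0 × 4.99/(29.5 + 4.99) = 14.0 × 0.1447 = 2.026 A.

I ≈ 2.03 A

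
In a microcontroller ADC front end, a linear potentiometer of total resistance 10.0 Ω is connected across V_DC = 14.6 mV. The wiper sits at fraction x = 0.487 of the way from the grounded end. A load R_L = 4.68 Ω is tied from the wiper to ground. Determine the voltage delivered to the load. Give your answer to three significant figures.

The pot divides into 5.130 Ω above the wiper and 4.870 Ω below.
(x·R_p) ‖ R_L = 2.387 Ω.
Then V_out = V_DC · 2.387/(5.130 + 2.387) = 4.636 mV.

V_out ≈ 4.64 mV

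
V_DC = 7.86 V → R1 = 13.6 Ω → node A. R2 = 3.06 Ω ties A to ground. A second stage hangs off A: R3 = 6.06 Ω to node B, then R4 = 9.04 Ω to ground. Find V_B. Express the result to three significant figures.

V_B ≈ 0.742 V

The second stage (R3 + R4 = 15.10 Ω) loads node A in parallel with R2.
Effective lower resistance at A: R2 ‖ 15.10 = 2.544 Ω.
So V_A = 7.86 × 0.1576 = 1.239 V.
V_B = V_A × 0.5987 = 0.7416 V.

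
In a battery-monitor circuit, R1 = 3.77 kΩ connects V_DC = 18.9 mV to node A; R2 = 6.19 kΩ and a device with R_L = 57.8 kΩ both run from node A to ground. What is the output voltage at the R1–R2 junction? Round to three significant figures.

R2 ‖ R_L = (6.19 × 57.8)/(6.19 + 57.8) = 5.591 kΩ.
Then V_out = V_DC · R2'/(R1 + R2') = 18.9 × 5.591/9.361 = 11.29 mV.
(Unloaded it would be 11.7 mV; the load pulls it down.)

V_out ≈ 11.3 mV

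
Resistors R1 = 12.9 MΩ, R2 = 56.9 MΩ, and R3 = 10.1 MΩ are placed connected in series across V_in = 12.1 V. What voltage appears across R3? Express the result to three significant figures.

V ≈ 1.53 V

ΣR = 12.9 + 56.9 + 10.1 = 79.90 MΩ.
Voltage divider: V = V_in · (10.10 / 79.90) = 12.1 × 0.1264 = 1.530 V.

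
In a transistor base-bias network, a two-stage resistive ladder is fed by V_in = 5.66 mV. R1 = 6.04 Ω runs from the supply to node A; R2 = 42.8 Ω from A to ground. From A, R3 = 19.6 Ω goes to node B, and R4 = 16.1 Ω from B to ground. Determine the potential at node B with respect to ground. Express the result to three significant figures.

V_B ≈ 1.95 mV

Looking into the second stage from A: R3 + R4 = 35.70 Ω appears in parallel with R2.
Effective lower resistance at A: R2 ‖ 35.70 = 19.46 Ω.
So V_A = 5.66 × 0.7632 = 4.320 mV.
Stage 2 is unloaded, so V_B = V_A · R4/(R3+R4) = 4.320 × 16.1/35.70 = 1.948 mV.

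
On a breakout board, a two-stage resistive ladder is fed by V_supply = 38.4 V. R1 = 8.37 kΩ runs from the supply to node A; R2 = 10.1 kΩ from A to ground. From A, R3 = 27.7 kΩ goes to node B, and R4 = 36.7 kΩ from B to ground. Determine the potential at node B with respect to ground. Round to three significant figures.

The second stage (R3 + R4 = 64.40 kΩ) loads node A in parallel with R2.
Effective lower resistance at A: R2 ‖ 64.40 = 8.731 kΩ.
First divider: V_A = V_supply · 8.731/(8.37 + 8.731) = 19.61 V.
Then the unloaded second divider: V_B = V_A × R4/(R3+R4) = 19.61 × 0.5699 = 11.17 V.

V_B ≈ 11.2 V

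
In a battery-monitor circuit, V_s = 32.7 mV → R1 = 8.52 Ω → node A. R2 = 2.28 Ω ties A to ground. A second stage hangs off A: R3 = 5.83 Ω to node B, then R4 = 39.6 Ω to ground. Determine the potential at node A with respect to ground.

V_A ≈ 6.64 mV

Looking into the second stage from A: R3 + R4 = 45.43 Ω appears in parallel with R2.
Effective lower resistance at A: R2 ‖ 45.43 = 2.171 Ω.
V_A = 32.7 × 2.171/(8.52 + 2.171) = 6.640 mV.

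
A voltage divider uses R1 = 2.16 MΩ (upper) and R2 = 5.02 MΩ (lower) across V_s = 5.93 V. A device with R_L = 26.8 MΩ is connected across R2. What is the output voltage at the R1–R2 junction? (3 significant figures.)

V_out ≈ 3.92 V

First combine the lower leg with the load: R2 ‖ R_L = 4.228 MΩ.
Then V_out = V_s · R2'/(R1 + R2') = 5.93 × 4.228/6.388 = 3.925 V.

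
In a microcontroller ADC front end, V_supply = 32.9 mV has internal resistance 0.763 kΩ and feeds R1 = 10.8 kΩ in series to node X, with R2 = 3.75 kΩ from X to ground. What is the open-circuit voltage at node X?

V_th ≈ 8.06 mV

R1' = 0.763 + 10.8 = 11.56 kΩ (source resistance + R1).
V_th is the unloaded tap voltage: V_supply · R2/(R1'+R2) = 32.9 × 0.2449 = 8.057 mV.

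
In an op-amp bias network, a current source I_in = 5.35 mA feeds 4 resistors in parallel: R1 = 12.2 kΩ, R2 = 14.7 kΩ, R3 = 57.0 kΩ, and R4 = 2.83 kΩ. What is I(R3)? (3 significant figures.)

I ≈ 0.180 mA

Total conductance ΣG = 1/12.2 + 1/14.7 + 1/57.0 + 1/2.83 = 0.5209 (units of 1/kΩ).
R3 takes the fraction G_k/ΣG = 0.01754/0.5209 = 0.03368, so I = 5.35 × 0.03368 = 0.1802 mA.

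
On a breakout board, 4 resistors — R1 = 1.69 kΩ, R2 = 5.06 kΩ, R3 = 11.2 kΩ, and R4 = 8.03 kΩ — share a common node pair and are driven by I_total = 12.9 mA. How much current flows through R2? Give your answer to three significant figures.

ΣG = 1/1.69 + 1/5.06 + 1/11.2 + 1/8.03 = 1.003.
By the current-divider rule, I = I_total · G_k/ΣG = 12.9 × 0.1970 = 2.541 mA.

I ≈ 2.54 mA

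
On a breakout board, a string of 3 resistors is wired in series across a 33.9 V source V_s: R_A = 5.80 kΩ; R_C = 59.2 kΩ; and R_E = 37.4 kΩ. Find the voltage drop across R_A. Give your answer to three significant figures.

V ≈ 1.92 V

Total series resistance ΣR = 5.80 + 59.2 + 37.4 = 102.4 kΩ.
V = V_s · R/ΣR = 33.9 × 0.05664 = 1.920 V.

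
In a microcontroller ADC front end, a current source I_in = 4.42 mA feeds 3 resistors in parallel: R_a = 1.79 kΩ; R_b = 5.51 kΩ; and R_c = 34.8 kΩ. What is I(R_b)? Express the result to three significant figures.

I ≈ 1.04 mA

Conductances: ΣG = 1/1.79 + 1/5.51 + 1/34.8 = 0.7689 (1/kΩ).
Current divider: I(R_b) = I_in · G_k/ΣG = 4.42 × (0.1815/0.7689) = 4.42 × 0.2360 = 1.043 mA.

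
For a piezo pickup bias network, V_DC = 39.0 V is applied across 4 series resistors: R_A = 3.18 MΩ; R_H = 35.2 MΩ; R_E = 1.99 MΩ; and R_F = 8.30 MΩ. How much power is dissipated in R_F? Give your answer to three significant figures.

P ≈ 5.33 µW

The common current is I = 39.0/48.67 = 0.8013 µA.
P = I²R = 0.6421 × 8.30 = 5.329 µW.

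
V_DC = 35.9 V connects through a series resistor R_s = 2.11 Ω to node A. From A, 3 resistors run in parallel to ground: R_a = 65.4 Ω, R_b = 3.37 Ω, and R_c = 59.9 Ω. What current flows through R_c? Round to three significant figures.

I ≈ 0.354 A

Combine the parallel branches: R_p = (1/65.4 + 1/3.37 + 1/59.9)⁻¹ = 3.042 Ω.
V_A = 35.9 × 3.042/5.152 = 21.20 V.
I(R_c) = V_A / R_c = 21.20/59.9 = 0.3539 A.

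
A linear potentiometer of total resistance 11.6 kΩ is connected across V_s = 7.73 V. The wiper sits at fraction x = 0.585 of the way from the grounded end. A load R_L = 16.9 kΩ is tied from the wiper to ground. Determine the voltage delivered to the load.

Split the track: R_lower = x·R_p = 6.786 kΩ, R_upper = (1−x)·R_p = 4.814 kΩ.
Lower segment in parallel with the load: 6.786 ‖ 16.9 = 4.842 kΩ.
V_out = 7.73 × 4.842/(4.814 + 4.842) = 3.876 V.

V_out ≈ 3.88 V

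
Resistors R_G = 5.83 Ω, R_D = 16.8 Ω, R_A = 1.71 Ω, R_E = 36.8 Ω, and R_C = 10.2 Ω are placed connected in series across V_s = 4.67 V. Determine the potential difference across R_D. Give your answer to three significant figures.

Total series resistance ΣR = 5.83 + 16.8 + 1.71 + 36.8 + 10.2 = 71.34 Ω.
Voltage divider: V = V_s · (16.80 / 71.34) = 4.67 × 0.2355 = 1.100 V.

V ≈ 1.10 V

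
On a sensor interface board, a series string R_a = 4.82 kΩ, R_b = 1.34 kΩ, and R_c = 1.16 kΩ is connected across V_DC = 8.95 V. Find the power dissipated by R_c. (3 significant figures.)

ΣR = 7.320 kΩ → I = 8.95/7.320 = 1.223 mA.
P(R_c) = I²·R_c = (1.223)² × 1.16 = 1.734 mW.

P ≈ 1.73 mW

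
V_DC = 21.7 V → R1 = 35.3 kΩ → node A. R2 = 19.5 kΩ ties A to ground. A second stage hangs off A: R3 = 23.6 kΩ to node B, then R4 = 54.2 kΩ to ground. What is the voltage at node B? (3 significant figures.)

Looking into the second stage from A: R3 + R4 = 77.80 kΩ appears in parallel with R2.
R2 ‖ (R3+R4) = 15.59 kΩ.
V_A = 21.7 × 15.59/(35.3 + 15.59) = 6.648 V.
V_B = V_A × 0.6967 = 4.632 V.

V_B ≈ 4.63 V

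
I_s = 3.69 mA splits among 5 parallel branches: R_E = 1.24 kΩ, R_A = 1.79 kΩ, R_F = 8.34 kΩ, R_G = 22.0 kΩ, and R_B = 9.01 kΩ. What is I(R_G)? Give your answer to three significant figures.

I ≈ 0.102 mA

Conductances: ΣG = 1/1.24 + 1/1.79 + 1/8.34 + 1/22.0 + 1/9.01 = 1.641 (1/kΩ).
By the current-divider rule, I = I_s · G_k/ΣG = 3.69 × 0.02769 = 0.1022 mA.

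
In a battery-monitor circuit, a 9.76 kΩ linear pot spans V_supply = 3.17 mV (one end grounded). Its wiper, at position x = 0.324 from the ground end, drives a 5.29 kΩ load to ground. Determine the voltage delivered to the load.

The pot divides into 6.598 kΩ above the wiper and 3.162 kΩ below.
R_L loads the lower segment: effective lower R = 1.979 kΩ.
V_out = 3.17 × 1.979/(6.598 + 1.979) = 0.7315 mV.

V_out ≈ 0.731 mV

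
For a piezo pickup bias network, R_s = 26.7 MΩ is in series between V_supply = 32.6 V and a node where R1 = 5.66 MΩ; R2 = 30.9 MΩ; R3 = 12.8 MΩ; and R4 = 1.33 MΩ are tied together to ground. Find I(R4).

Parallel bank: R_p = 1/(1/5.66 + 1/30.9 + 1/12.8 + 1/1.33) = 0.9624 MΩ.
V_A = 32.6 × 0.9624/27.66 = 1.134 V.
Branch current I = V_A/R4 = 1.134/1.33 = 0.8528 µA.
(Check via current divider: I_total = 1.178 µA; share G_k/ΣG = 0.7236 → same result.)

I ≈ 0.853 µA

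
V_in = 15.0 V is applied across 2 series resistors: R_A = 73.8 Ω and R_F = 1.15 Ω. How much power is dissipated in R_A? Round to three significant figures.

P ≈ 2.96 W

The common current is I = 15.0/74.95 = 0.2001 A.
V(R_A) = I·R = 14.77 V; P = V·I = 14.77 × 0.2001 = 2.956 W.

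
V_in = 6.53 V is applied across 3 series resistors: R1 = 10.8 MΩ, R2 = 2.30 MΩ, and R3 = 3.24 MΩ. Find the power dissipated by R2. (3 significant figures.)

The common current is I = 6.53/16.34 = 0.3996 µA.
P = I²R = 0.1597 × 2.30 = 0.3673 µW.

P ≈ 0.367 µW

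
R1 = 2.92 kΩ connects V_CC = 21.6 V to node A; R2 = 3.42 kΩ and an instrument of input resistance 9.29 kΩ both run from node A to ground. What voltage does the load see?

V_out ≈ 9.96 V

First combine the lower leg with the load: R2 ‖ R_L = 2.500 kΩ.
Then V_out = V_CC · R2'/(R1 + R2') = 21.6 × 2.500/5.420 = 9.963 V.
(Unloaded it would be 11.7 V; the load pulls it down.)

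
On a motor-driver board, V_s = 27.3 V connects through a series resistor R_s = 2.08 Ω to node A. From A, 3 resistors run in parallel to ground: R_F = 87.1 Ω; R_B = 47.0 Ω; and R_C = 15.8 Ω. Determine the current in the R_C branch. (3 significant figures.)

Parallel bank: R_p = 1/(1/87.1 + 1/47.0 + 1/15.8) = 10.41 Ω.
V_A by voltage divider: V_A = 27.3 × 10.41/(2.08 + 10.41) = 22.75 V.
Branch current I = V_A/R_C = 22.75/15.8 = 1.440 A.
(Check via current divider: I_total = 2.186 A; share G_k/ΣG = 0.6589 → same result.)

I ≈ 1.44 A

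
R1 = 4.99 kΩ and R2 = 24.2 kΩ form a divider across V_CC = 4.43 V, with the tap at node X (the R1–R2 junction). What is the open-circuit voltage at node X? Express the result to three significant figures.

V_th ≈ 3.67 V

With X open, the divider is unloaded: V_th = 4.43 × 24.2/29.19 = 3.673 V.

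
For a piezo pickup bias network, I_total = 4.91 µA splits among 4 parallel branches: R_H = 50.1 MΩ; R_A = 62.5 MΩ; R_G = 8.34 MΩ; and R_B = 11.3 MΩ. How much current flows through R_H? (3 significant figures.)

Conductances: ΣG = 1/50.1 + 1/62.5 + 1/8.34 + 1/11.3 = 0.2444 (1/MΩ).
R_H takes the fraction G_k/ΣG = 0.01996/0.2444 = 0.08168, so I = 4.91 × 0.08168 = 0.4011 µA.

I ≈ 0.401 µA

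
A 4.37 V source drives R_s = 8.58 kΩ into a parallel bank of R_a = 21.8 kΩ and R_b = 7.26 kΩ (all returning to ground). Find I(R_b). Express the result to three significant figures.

Combine the parallel branches: R_p = (1/21.8 + 1/7.26)⁻¹ = 5.446 kΩ.
Node voltage V_A = V_in · R_p/(R_s + R_p) = 4.37 × 0.3883 = 1.697 V.
Branch current I = V_A/R_b = 1.697/7.26 = 0.2337 mA.
(Check via current divider: I_total = 0.3116 mA; share G_k/ΣG = 0.7502 → same result.)

I ≈ 0.234 mA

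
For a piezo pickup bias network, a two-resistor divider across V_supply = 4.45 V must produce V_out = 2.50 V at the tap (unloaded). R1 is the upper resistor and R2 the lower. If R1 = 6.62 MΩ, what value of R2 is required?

R2 ≈ 8.49 MΩ

Required fraction k = V_out/V_supply = 0.5618.
So R2 = R1 · V_out/(V_supply − V_out) = 6.62 × 2.50/(4.45 − 2.50) = 6.62 × 1.282 = 8.487 MΩ.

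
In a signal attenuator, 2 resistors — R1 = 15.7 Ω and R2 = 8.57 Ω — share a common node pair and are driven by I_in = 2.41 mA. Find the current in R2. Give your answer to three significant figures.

With just two branches, the current splits inversely with resistance.
So I = 2.41 × 15.7/24.27 = 1.559 mA.

I ≈ 1.56 mA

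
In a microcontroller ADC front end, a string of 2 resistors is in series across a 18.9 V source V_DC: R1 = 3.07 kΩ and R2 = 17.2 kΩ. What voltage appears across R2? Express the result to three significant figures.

V ≈ 16.0 V

Series total: ΣR = 3.07 + 17.2 = 20.27 kΩ.
V = V_DC · R/ΣR = 18.9 × 0.8485 = 16.04 V.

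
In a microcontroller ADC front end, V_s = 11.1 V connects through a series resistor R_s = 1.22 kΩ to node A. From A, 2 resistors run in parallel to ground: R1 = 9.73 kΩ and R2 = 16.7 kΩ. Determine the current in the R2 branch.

Combine the parallel branches: R_p = (1/9.73 + 1/16.7)⁻¹ = 6.148 kΩ.
V_A by voltage divider: V_A = 11.1 × 6.148/(1.22 + 6.148) = 9.262 V.
Branch current I = V_A/R2 = 9.262/16.7 = 0.5546 mA.

I ≈ 0.555 mA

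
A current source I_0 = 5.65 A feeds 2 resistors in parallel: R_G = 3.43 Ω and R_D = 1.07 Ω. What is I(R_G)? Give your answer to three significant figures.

I ≈ 1.34 A

For two parallel branches, I_k = I_0 · (other R)/(sum of R).
I(R_G) = 5.65 × 1.07/(3.43 + 1.07) = 5.65 × 0.2378 = 1.343 A.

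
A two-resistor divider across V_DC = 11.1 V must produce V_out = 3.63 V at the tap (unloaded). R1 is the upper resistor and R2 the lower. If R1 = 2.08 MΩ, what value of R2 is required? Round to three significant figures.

Required fraction k = V_out/V_DC = 0.3270.
So R2 = R1 · V_out/(V_DC − V_out) = 2.08 × 3.63/(11.1 − 3.63) = 2.08 × 0.4859 = 1.011 MΩ.

R2 ≈ 1.01 MΩ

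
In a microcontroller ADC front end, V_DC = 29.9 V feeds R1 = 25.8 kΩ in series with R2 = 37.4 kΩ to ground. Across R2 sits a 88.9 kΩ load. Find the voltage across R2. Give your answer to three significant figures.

First combine the lower leg with the load: R2 ‖ R_L = 26.33 kΩ.
Voltage divider with the loaded lower leg: V_out = 29.9 × 26.33/(25.8 + 26.33) = 29.9 × 0.5050 = 15.10 V.
(Unloaded it would be 17.7 V; the load pulls it down.)

V_out ≈ 15.1 V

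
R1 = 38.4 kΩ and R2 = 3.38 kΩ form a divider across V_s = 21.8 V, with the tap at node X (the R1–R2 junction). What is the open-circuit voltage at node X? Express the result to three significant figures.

Open-circuit (no load on X): V_th = V_s · R2/(R1 + R2) = 21.8 × 3.38/(38.40 + 3.38) = 1.764 V.

V_th ≈ 1.76 V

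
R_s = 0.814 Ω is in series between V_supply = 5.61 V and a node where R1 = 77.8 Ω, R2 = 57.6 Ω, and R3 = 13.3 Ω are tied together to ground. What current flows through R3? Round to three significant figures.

Parallel bank: R_p = 1/(1/77.8 + 1/57.6 + 1/13.3) = 9.487 Ω.
V_A by voltage divider: V_A = 5.61 × 9.487/(0.814 + 9.487) = 5.167 V.
I(R3) = V_A / R3 = 5.167/13.3 = 0.3885 A.

I ≈ 0.388 A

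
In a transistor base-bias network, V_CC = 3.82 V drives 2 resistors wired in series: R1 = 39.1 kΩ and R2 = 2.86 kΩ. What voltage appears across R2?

V ≈ 0.260 V

Total series resistance ΣR = 39.1 + 2.86 = 41.96 kΩ.
V = V_CC · R/ΣR = 3.82 × 0.06816 = 0.2604 V.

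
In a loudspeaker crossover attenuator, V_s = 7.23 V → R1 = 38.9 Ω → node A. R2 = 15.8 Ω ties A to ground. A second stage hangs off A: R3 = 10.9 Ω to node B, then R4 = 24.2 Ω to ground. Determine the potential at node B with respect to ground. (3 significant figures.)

V_B ≈ 1.09 V

The second stage (R3 + R4 = 35.10 Ω) loads node A in parallel with R2.
R2 ‖ (R3+R4) = 10.90 Ω.
First divider: V_A = V_s · 10.90/(38.9 + 10.90) = 1.582 V.
V_B = V_A × 0.6895 = 1.091 V.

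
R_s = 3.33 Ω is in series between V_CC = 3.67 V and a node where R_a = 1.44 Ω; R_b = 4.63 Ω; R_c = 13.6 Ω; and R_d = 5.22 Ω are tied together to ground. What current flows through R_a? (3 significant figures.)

I ≈ 0.519 A

Equivalent of the parallel group: R_p = 0.8507 Ω.
Node voltage V_A = V_CC · R_p/(R_s + R_p) = 3.67 × 0.2035 = 0.7468 V.
Branch current I = V_A/R_a = 0.7468/1.44 = 0.5186 A.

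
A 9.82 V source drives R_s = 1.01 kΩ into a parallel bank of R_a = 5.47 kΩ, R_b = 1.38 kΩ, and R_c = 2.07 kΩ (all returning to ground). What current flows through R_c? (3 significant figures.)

I ≈ 1.97 mA

Equivalent of the parallel group: R_p = 0.7191 kΩ.
Node voltage V_A = V_DC · R_p/(R_s + R_p) = 9.82 × 0.4159 = 4.084 V.
Branch current I = V_A/R_c = 4.084/2.07 = 1.973 mA.
(Check via current divider: I_total = 5.679 mA; share G_k/ΣG = 0.3474 → same result.)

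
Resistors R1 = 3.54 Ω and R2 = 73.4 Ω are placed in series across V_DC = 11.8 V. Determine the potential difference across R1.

Total series resistance ΣR = 3.54 + 73.4 = 76.94 Ω.
V = V_DC · R/ΣR = 11.8 × 0.04601 = 0.5429 V.

V ≈ 0.543 V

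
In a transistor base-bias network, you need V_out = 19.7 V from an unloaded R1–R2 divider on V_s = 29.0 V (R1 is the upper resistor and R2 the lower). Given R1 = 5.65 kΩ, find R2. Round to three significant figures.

R2 ≈ 12.0 kΩ

The divider ratio is R2/(R1+R2) = 19.7/29.0 = 0.6793.
R2 = R1 · 0.6793/(1 − 0.6793) = 11.97 kΩ.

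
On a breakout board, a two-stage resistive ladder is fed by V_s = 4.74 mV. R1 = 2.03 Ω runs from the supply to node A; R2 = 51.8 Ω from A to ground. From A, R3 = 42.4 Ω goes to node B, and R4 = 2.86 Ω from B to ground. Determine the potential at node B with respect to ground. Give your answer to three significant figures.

The second stage (R3 + R4 = 45.26 Ω) loads node A in parallel with R2.
R2 ‖ (R3+R4) = 24.15 Ω.
So V_A = 4.74 × 0.9225 = 4.373 mV.
Then the unloaded second divider: V_B = V_A × R4/(R3+R4) = 4.373 × 0.06319 = 0.2763 mV.

V_B ≈ 0.276 mV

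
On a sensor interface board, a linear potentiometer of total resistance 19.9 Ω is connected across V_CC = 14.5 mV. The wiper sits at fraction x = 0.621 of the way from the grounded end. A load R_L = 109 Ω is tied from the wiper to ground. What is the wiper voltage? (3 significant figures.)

The pot divides into 7.542 Ω above the wiper and 12.36 Ω below.
(x·R_p) ‖ R_L = 11.10 Ω.
Loaded-divider output: V_out = 14.5 × 0.5954 = 8.634 mV.

V_out ≈ 8.63 mV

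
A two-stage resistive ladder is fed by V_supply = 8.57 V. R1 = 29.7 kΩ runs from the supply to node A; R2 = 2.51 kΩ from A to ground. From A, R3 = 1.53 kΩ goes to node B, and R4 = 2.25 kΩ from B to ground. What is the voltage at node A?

Node A sees R2 in parallel with the series input of stage 2, R3 + R4 = 3.780 kΩ.
Effective lower resistance at A: R2 ‖ 3.780 = 1.508 kΩ.
So V_A = 8.57 × 0.04833 = 0.4142 V.

V_A ≈ 0.414 V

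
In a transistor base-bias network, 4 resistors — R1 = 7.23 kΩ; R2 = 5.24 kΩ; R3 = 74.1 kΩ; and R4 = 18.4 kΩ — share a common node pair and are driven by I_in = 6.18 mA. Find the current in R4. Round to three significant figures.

ΣG = 1/7.23 + 1/5.24 + 1/74.1 + 1/18.4 = 0.3970.
By the current-divider rule, I = I_in · G_k/ΣG = 6.18 × 0.1369 = 0.8460 mA.

I ≈ 0.846 mA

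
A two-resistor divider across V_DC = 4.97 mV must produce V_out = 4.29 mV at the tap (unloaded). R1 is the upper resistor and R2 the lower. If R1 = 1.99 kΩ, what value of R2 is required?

R2 ≈ 12.6 kΩ

V_out/V_DC = R2/(R1+R2) = 0.8632.
So R2 = R1 · V_out/(V_DC − V_out) = 1.99 × 4.29/(4.97 − 4.29) = 1.99 × 6.309 = 12.55 kΩ.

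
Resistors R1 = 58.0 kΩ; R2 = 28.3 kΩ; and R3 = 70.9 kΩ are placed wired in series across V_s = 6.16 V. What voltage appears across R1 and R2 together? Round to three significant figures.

ΣR = 58.0 + 28.3 + 70.9 = 157.2 kΩ.
R_{R1..R2} = 58.0 + 28.3 = 86.30 kΩ.
Voltage divider: V = V_s · (86.30 / 157.2) = 6.16 × 0.5490 = 3.382 V.

V ≈ 3.38 V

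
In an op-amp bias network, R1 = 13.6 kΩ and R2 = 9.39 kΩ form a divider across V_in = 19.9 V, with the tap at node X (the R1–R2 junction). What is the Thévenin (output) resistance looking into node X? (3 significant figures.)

Looking into X with the source shorted: R_th = R1·R2/(R1+R2) = 13.60 × 9.39/22.99 = 5.555 kΩ.

R_th ≈ 5.55 kΩ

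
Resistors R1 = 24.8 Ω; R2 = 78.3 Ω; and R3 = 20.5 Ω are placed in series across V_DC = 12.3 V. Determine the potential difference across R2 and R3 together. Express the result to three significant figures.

V ≈ 9.83 V

ΣR = 24.8 + 78.3 + 20.5 = 123.6 Ω.
R_{R2..R3} = 78.3 + 20.5 = 98.80 Ω.
Voltage divider: V = V_DC · (98.80 / 123.6) = 12.3 × 0.7994 = 9.832 V.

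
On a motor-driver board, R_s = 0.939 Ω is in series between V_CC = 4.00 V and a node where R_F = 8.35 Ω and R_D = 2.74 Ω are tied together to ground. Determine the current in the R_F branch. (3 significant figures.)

Combine the parallel branches: R_p = (1/8.35 + 1/2.74)⁻¹ = 2.063 Ω.
V_A by voltage divider: V_A = 4.00 × 2.063/(0.939 + 2.063) = 2.749 V.
I(R_F) = V_A / R_F = 2.749/8.35 = 0.3292 A.

I ≈ 0.329 A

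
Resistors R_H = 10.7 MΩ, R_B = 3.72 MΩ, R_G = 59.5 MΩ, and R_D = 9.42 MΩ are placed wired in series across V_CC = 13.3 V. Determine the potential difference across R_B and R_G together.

V ≈ 10.1 V

ΣR = 10.7 + 3.72 + 59.5 + 9.42 = 83.34 MΩ.
R_{R_B..R_G} = 3.72 + 59.5 = 63.22 MΩ.
By the voltage-divider rule, V = 13.3 × 63.22/83.34 = 10.09 V.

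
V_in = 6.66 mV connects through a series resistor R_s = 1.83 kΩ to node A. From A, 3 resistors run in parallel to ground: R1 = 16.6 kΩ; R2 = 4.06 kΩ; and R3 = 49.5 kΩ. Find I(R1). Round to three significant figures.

Combine the parallel branches: R_p = (1/16.6 + 1/4.06 + 1/49.5)⁻¹ = 3.060 kΩ.
Node voltage V_A = V_in · R_p/(R_s + R_p) = 6.66 × 0.6258 = 4.168 mV.
Branch current I = V_A/R1 = 4.168/16.6 = 0.2511 µA.

I ≈ 0.251 µA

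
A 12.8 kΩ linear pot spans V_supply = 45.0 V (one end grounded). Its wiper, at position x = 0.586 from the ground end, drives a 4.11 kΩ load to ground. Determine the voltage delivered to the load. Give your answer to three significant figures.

Split the track: R_lower = x·R_p = 7.501 kΩ, R_upper = (1−x)·R_p = 5.299 kΩ.
R_L loads the lower segment: effective lower R = 2.655 kΩ.
Then V_out = V_supply · 2.655/(5.299 + 2.655) = 15.02 V.

V_out ≈ 15.0 V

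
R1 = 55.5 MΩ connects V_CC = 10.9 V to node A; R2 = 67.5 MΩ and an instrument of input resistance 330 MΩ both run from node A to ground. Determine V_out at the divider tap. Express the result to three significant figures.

R2 ‖ R_L = (67.5 × 330)/(67.5 + 330) = 56.04 MΩ.
Then V_out = V_CC · R2'/(R1 + R2') = 10.9 × 56.04/111.5 = 5.476 V.

V_out ≈ 5.48 V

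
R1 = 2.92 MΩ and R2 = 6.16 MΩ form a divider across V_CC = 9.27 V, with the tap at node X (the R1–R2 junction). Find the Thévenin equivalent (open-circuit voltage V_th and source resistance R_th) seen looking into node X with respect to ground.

V_th ≈ 6.29 V, R_th ≈ 1.98 MΩ

V_th is the unloaded tap voltage: V_CC · R2/(R1+R2) = 9.27 × 0.6784 = 6.289 V.
Zeroing V_CC shorts the top of R1 to ground, so R_th = R1 ‖ R2 = 1.981 MΩ.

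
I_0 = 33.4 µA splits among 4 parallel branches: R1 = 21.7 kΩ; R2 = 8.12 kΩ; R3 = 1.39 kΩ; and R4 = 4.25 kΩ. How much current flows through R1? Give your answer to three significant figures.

I ≈ 1.37 µA

Conductances: ΣG = 1/21.7 + 1/8.12 + 1/1.39 + 1/4.25 = 1.124 (1/kΩ).
Current divider: I(R1) = I_0 · G_k/ΣG = 33.4 × (0.04608/1.124) = 33.4 × 0.04100 = 1.369 µA.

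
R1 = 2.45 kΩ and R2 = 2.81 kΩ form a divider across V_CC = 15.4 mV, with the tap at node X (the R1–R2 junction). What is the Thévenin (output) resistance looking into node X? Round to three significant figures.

With V_CC suppressed (replaced by a short), R_th = R1 ‖ R2 = (2.450 × 2.81)/(2.450 + 2.81) = 1.309 kΩ.

R_th ≈ 1.31 kΩ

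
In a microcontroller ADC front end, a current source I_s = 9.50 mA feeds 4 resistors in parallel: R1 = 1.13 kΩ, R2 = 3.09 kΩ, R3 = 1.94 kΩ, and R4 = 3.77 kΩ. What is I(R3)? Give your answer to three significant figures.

I ≈ 2.46 mA

Conductances: ΣG = 1/1.13 + 1/3.09 + 1/1.94 + 1/3.77 = 1.989 (1/kΩ).
Current divider: I(R3) = I_s · G_k/ΣG = 9.50 × (0.5155/1.989) = 9.50 × 0.2591 = 2.462 mA.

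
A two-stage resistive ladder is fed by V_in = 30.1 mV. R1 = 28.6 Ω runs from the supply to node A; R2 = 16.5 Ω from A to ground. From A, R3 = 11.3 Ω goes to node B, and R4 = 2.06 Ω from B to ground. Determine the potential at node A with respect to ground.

The second stage (R3 + R4 = 13.36 Ω) loads node A in parallel with R2.
Effective lower resistance at A: R2 ‖ 13.36 = 7.382 Ω.
First divider: V_A = V_in · 7.382/(28.6 + 7.382) = 6.176 mV.

V_A ≈ 6.18 mV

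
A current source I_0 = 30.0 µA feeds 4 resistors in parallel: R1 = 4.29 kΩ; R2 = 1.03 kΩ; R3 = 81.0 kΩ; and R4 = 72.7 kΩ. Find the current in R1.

I ≈ 5.69 µA

ΣG = 1/4.29 + 1/1.03 + 1/81.0 + 1/72.7 = 1.230.
By the current-divider rule, I = I_0 · G_k/ΣG = 30.0 × 0.1895 = 5.685 µA.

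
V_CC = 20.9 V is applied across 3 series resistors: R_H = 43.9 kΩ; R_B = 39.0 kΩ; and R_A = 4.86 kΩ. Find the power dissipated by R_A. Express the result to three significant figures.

ΣR = 87.76 kΩ → I = 20.9/87.76 = 0.2381 mA.
V(R_A) = I·R = 1.157 V; P = V·I = 1.157 × 0.2381 = 0.2756 mW.

P ≈ 0.276 mW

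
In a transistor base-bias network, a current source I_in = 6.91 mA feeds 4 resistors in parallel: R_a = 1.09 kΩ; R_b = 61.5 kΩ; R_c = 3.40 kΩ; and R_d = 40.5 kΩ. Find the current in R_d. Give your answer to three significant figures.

I ≈ 0.136 mA

Conductances: ΣG = 1/1.09 + 1/61.5 + 1/3.40 + 1/40.5 = 1.253 (1/kΩ).
By the current-divider rule, I = I_in · G_k/ΣG = 6.91 × 0.01971 = 0.1362 mA.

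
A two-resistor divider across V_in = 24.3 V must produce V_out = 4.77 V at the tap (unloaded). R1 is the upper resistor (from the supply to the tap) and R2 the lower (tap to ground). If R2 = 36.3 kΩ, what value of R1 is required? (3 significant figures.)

Required fraction k = V_out/V_in = 0.1963.
Rearranging, R1 = R2·(1−k)/k = 36.3 × 4.094 = 148.6 kΩ.

R1 ≈ 149 kΩ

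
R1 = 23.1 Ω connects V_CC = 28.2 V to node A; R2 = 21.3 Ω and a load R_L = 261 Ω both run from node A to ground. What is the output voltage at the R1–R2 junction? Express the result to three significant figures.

The load sits in parallel with R2, giving an effective lower resistance R2' = R2·R_L/(R2+R_L) = 19.69 Ω.
Then V_out = V_CC · R2'/(R1 + R2') = 28.2 × 19.69/42.79 = 12.98 V.
(Unloaded it would be 13.5 V; the load pulls it down.)

V_out ≈ 13.0 V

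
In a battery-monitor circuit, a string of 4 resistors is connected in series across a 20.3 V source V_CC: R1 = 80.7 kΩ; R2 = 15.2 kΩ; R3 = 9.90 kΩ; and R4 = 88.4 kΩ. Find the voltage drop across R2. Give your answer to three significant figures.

V ≈ 1.59 V

Series total: ΣR = 80.7 + 15.2 + 9.90 + 88.4 = 194.2 kΩ.
V = V_CC · R/ΣR = 20.3 × 0.07827 = 1.589 V.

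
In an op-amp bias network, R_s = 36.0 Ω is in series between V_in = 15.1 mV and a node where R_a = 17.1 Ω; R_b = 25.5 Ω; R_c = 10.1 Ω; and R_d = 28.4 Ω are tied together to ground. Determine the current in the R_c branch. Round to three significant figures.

I ≈ 0.160 mA

Parallel bank: R_p = 1/(1/17.1 + 1/25.5 + 1/10.1 + 1/28.4) = 4.312 Ω.
V_A by voltage divider: V_A = 15.1 × 4.312/(36.0 + 4.312) = 1.615 mV.
Branch current I = V_A/R_c = 1.615/10.1 = 0.1599 mA.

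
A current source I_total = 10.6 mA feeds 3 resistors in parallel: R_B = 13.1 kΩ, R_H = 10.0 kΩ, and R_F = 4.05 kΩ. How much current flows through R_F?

I ≈ 6.18 mA

Conductances: ΣG = 1/13.1 + 1/10.0 + 1/4.05 = 0.4232 (1/kΩ).
Current divider: I(R_F) = I_total · G_k/ΣG = 10.6 × (0.2469/0.4232) = 10.6 × 0.5834 = 6.184 mA.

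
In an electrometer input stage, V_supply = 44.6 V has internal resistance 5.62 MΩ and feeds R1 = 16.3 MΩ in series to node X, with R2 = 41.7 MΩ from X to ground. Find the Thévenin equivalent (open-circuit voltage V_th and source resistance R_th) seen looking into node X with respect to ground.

R1' = 5.62 + 16.3 = 21.92 MΩ (source resistance + R1).
Open-circuit (no load on X): V_th = V_supply · R2/(R1' + R2) = 44.6 × 41.7/(21.92 + 41.7) = 29.23 V.
Looking into X with the source shorted: R_th = R1'·R2/(R1'+R2) = 21.92 × 41.7/63.62 = 14.37 MΩ.

V_th ≈ 29.2 V, R_th ≈ 14.4 MΩ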